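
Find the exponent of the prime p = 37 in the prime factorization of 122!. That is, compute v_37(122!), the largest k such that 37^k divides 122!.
v_37(122!) = 3

Legendre's formula: v_p(n!) = Σ_{k ≥ 1} ⌊n / p^k⌋. For p = 37, n = 122, the terms are:
  ⌊122/37^1⌋ = ⌊122/37⌋ = 3
(the next term ⌊122/37^2⌋ = 0, terminating the sum). Summing: v_37(122!) = 3 = 3.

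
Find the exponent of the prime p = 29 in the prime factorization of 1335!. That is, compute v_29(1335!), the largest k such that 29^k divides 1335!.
v_29(1335!) = 47

Legendre's formula: v_p(n!) = Σ_{k ≥ 1} ⌊n / p^k⌋. For p = 29, n = 1335, the terms are:
  ⌊1335/29^1⌋ = ⌊1335/29⌋ = 46
  ⌊1335/29^2⌋ = ⌊1335/841⌋ = 1
(the next term ⌊1335/29^3⌋ = 0, terminating the sum). Summing: v_29(1335!) = 46 + 1 = 47.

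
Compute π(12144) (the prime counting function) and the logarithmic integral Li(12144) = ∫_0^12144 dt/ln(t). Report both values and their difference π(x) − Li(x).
π(12144) = 1453;  Li(12144) ≈ 1476.42;  π(x) − Li(x) ≈ -23.42.

Direct count of primes ≤ 12144 gives π(12144) = 1453. Numerical evaluation of the logarithmic integral gives Li(12144) ≈ 1476.42. The difference π(x) − Li(x) ≈ -23.42 is typically negative for small/moderate x (Li(x) overestimates), though Littlewood's theorem shows this sign changes infinitely often.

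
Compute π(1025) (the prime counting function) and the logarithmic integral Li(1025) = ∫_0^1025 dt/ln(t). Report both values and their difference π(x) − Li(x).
π(1025) = 172;  Li(1025) ≈ 181.22;  π(x) − Li(x) ≈ -9.22.

Direct count of primes ≤ 1025 gives π(1025) = 172. Numerical evaluation of the logarithmic integral gives Li(1025) ≈ 181.22. The difference π(x) − Li(x) ≈ -9.22 is typically negative for small/moderate x (Li(x) overestimates), though Littlewood's theorem shows this sign changes infinitely often.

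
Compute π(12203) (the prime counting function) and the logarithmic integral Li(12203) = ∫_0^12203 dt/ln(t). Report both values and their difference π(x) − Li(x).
π(12203) = 1459;  Li(12203) ≈ 1482.69;  π(x) − Li(x) ≈ -23.69.

Direct count of primes ≤ 12203 gives π(12203) = 1459. Numerical evaluation of the logarithmic integral gives Li(12203) ≈ 1482.69. The difference π(x) − Li(x) ≈ -23.69 is typically negative for small/moderate x (Li(x) overestimates), though Littlewood's theorem shows this sign changes infinitely often.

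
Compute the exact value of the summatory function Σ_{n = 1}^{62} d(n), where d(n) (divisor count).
Σ_{n ≤ 62} d(n) = 267

Compute d(n) for each 1 ≤ n ≤ 62: d(1) = 1, d(2) = 2, d(3) = 2, d(4) = 3, d(5) = 2, d(6) = 4, d(7) = 2, d(8) = 4, d(9) = 3, d(10) = 4, d(11) = 2, d(12) = 6, d(13) = 2, d(14) = 4, d(15) = 4, d(16) = 5, d(17) = 2, d(18) = 6, d(19) = 2, d(20) = 6, d(21) = 4, d(22) = 4, d(23) = 2, d(24) = 8, d(25) = 3, d(26) = 4, d(27) = 4, d(28) = 6, d(29) = 2, d(30) = 8, d(31) = 2, d(32) = 6, d(33) = 4, d(34) = 4, d(35) = 4, d(36) = 9, d(37) = 2, d(38) = 4, d(39) = 4, d(40) = 8, d(41) = 2, d(42) = 8, d(43) = 2, d(44) = 6, d(45) = 6, d(46) = 4, d(47) = 2, d(48) = 10, d(49) = 3, d(50) = 6, d(51) = 4, d(52) = 6, d(53) = 2, d(54) = 8, d(55) = 4, d(56) = 8, d(57) = 4, d(58) = 4, d(59) = 2, d(60) = 12, d(61) = 2, d(62) = 4. Summing all 62 values: 267. (Dirichlet's divisor formula: Σ_{n ≤ x} d(n) = x ln(x) + (2γ − 1) x + O(√x). For x = 62, the asymptotic estimate is ≈ 265.46.)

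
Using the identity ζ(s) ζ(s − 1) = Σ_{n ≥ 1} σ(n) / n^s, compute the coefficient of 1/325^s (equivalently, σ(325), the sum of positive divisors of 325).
σ(325) = 434

In the product (Σ m^0/m^s)(Σ k / k^s) = Σ (Σ_{d | n} d) / n^s, the coefficient of 1/n^s is σ(n) = Σ_{d | n} d. For n = 325, divisors are [1, 5, 13, 25, 65, 325]; summing: σ(325) = 434.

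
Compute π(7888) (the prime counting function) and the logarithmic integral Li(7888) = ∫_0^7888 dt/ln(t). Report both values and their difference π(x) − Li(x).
π(7888) = 997;  Li(7888) ≈ 1013.94;  π(x) − Li(x) ≈ -16.94.

Direct count of primes ≤ 7888 gives π(7888) = 997. Numerical evaluation of the logarithmic integral gives Li(7888) ≈ 1013.94. The difference π(x) − Li(x) ≈ -16.94 is typically negative for small/moderate x (Li(x) overestimates), though Littlewood's theorem shows this sign changes infinitely often.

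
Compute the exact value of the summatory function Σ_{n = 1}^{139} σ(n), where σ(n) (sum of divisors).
Σ_{n ≤ 139} σ(n) = 15871

Compute σ(n) for each 1 ≤ n ≤ 139: σ(1) = 1, σ(2) = 3, σ(3) = 4, σ(4) = 7, σ(5) = 6, σ(6) = 12, σ(7) = 8, σ(8) = 15, σ(9) = 13, σ(10) = 18, σ(11) = 12, σ(12) = 28, σ(13) = 14, σ(14) = 24, σ(15) = 24, σ(16) = 31, σ(17) = 18, σ(18) = 39, σ(19) = 20, σ(20) = 42, σ(21) = 32, σ(22) = 36, σ(23) = 24, σ(24) = 60, σ(25) = 31, σ(26) = 42, σ(27) = 40, σ(28) = 56, σ(29) = 30, σ(30) = 72, σ(31) = 32, σ(32) = 63, σ(33) = 48, σ(34) = 54, σ(35) = 48, σ(36) = 91, σ(37) = 38, σ(38) = 60, σ(39) = 56, σ(40) = 90, σ(41) = 42, σ(42) = 96, σ(43) = 44, σ(44) = 84, σ(45) = 78, σ(46) = 72, σ(47) = 48, σ(48) = 124, σ(49) = 57, σ(50) = 93, σ(51) = 72, σ(52) = 98, σ(53) = 54, σ(54) = 120, σ(55) = 72, σ(56) = 120, σ(57) = 80, σ(58) = 90, σ(59) = 60, σ(60) = 168, σ(61) = 62, σ(62) = 96, σ(63) = 104, σ(64) = 127, σ(65) = 84, σ(66) = 144, σ(67) = 68, σ(68) = 126, σ(69) = 96, σ(70) = 144, σ(71) = 72, σ(72) = 195, σ(73) = 74, σ(74) = 114, σ(75) = 124, σ(76) = 140, σ(77) = 96, σ(78) = 168, σ(79) = 80, σ(80) = 186, σ(81) = 121, σ(82) = 126, σ(83) = 84, σ(84) = 224, σ(85) = 108, σ(86) = 132, σ(87) = 120, σ(88) = 180, σ(89) = 90, σ(90) = 234, σ(91) = 112, σ(92) = 168, σ(93) = 128, σ(94) = 144, σ(95) = 120, σ(96) = 252, σ(97) = 98, σ(98) = 171, σ(99) = 156, σ(100) = 217, σ(101) = 102, σ(102) = 216, σ(103) = 104, σ(104) = 210, σ(105) = 192, σ(106) = 162, σ(107) = 108, σ(108) = 280, σ(109) = 110, σ(110) = 216, σ(111) = 152, σ(112) = 248, σ(113) = 114, σ(114) = 240, σ(115) = 144, σ(116) = 210, σ(117) = 182, σ(118) = 180, σ(119) = 144, σ(120) = 360, σ(121) = 133, σ(122) = 186, σ(123) = 168, σ(124) = 224, σ(125) = 156, σ(126) = 312, σ(127) = 128, σ(128) = 255, σ(129) = 176, σ(130) = 252, σ(131) = 132, σ(132) = 336, σ(133) = 160, σ(134) = 204, σ(135) = 240, σ(136) = 270, σ(137) = 138, σ(138) = 288, σ(139) = 140. Summing all 139 values: 15871. (Average order: Σ_{n ≤ x} σ(n) ~ (π²/12) x². For x = 139, (π²/12)·139² ≈ 15890.89.)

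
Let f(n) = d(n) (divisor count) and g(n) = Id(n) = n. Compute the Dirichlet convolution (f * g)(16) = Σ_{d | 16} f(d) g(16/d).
(d * Id)(16) = 57

Divisors of 16: [1, 2, 4, 8, 16]. For each d | 16:
  d = 1: d(1) · Id(16/1) = 1 · 16 = 16
  d = 2: d(2) · Id(16/2) = 2 · 8 = 16
  d = 4: d(4) · Id(16/4) = 3 · 4 = 12
  d = 8: d(8) · Id(16/8) = 4 · 2 = 8
  d = 16: d(16) · Id(16/16) = 5 · 1 = 5
Summing: (d * Id)(16) = 16 + 16 + 12 + 8 + 5 = 57.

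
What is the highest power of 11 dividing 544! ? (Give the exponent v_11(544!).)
v_11(544!) = 53

Legendre's formula: v_p(n!) = Σ_{k ≥ 1} ⌊n / p^k⌋. For p = 11, n = 544, the terms are:
  ⌊544/11^1⌋ = ⌊544/11⌋ = 49
  ⌊544/11^2⌋ = ⌊544/121⌋ = 4
(the next term ⌊544/11^3⌋ = 0, terminating the sum). Summing: v_11(544!) = 49 + 4 = 53.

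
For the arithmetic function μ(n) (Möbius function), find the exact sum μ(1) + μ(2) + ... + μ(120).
Σ_{n ≤ 120} μ(n) = -3

Compute μ(n) for each 1 ≤ n ≤ 120: μ(1) = 1, μ(2) = -1, μ(3) = -1, μ(4) = 0, μ(5) = -1, μ(6) = 1, μ(7) = -1, μ(8) = 0, μ(9) = 0, μ(10) = 1, μ(11) = -1, μ(12) = 0, μ(13) = -1, μ(14) = 1, μ(15) = 1, μ(16) = 0, μ(17) = -1, μ(18) = 0, μ(19) = -1, μ(20) = 0, μ(21) = 1, μ(22) = 1, μ(23) = -1, μ(24) = 0, μ(25) = 0, μ(26) = 1, μ(27) = 0, μ(28) = 0, μ(29) = -1, μ(30) = -1, μ(31) = -1, μ(32) = 0, μ(33) = 1, μ(34) = 1, μ(35) = 1, μ(36) = 0, μ(37) = -1, μ(38) = 1, μ(39) = 1, μ(40) = 0, μ(41) = -1, μ(42) = -1, μ(43) = -1, μ(44) = 0, μ(45) = 0, μ(46) = 1, μ(47) = -1, μ(48) = 0, μ(49) = 0, μ(50) = 0, μ(51) = 1, μ(52) = 0, μ(53) = -1, μ(54) = 0, μ(55) = 1, μ(56) = 0, μ(57) = 1, μ(58) = 1, μ(59) = -1, μ(60) = 0, μ(61) = -1, μ(62) = 1, μ(63) = 0, μ(64) = 0, μ(65) = 1, μ(66) = -1, μ(67) = -1, μ(68) = 0, μ(69) = 1, μ(70) = -1, μ(71) = -1, μ(72) = 0, μ(73) = -1, μ(74) = 1, μ(75) = 0, μ(76) = 0, μ(77) = 1, μ(78) = -1, μ(79) = -1, μ(80) = 0, μ(81) = 0, μ(82) = 1, μ(83) = -1, μ(84) = 0, μ(85) = 1, μ(86) = 1, μ(87) = 1, μ(88) = 0, μ(89) = -1, μ(90) = 0, μ(91) = 1, μ(92) = 0, μ(93) = 1, μ(94) = 1, μ(95) = 1, μ(96) = 0, μ(97) = -1, μ(98) = 0, μ(99) = 0, μ(100) = 0, μ(101) = -1, μ(102) = -1, μ(103) = -1, μ(104) = 0, μ(105) = -1, μ(106) = 1, μ(107) = -1, μ(108) = 0, μ(109) = -1, μ(110) = -1, μ(111) = 1, μ(112) = 0, μ(113) = -1, μ(114) = -1, μ(115) = 1, μ(116) = 0, μ(117) = 0, μ(118) = 1, μ(119) = 1, μ(120) = 0. Summing all 120 values: -3. (Mertens function M(x) = Σ_{n ≤ x} μ(n); on average M(x) should be small (PNT ⟺ M(x) = o(x)).)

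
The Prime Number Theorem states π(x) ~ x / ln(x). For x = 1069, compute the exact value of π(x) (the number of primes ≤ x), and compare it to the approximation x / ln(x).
π(1069) = 180;  x/ln(x) ≈ 153.27;  relative error ≈ 14.85%.

Directly count primes up to 1069: π(1069) = 180. The PNT approximation gives 1069/ln(1069) ≈ 1069/6.97448 ≈ 153.27. Relative error (π(x) − x/ln(x)) / π(x) ≈ 14.85%; the approximation is known to undercount slightly (Li(x) is a better estimate).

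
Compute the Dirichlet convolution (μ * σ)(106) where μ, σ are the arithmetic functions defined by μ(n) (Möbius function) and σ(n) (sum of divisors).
(μ * σ)(106) = 106

Divisors of 106: [1, 2, 53, 106]. For each d | 106:
  d = 1: μ(1) · σ(106/1) = 1 · 162 = 162
  d = 2: μ(2) · σ(106/2) = -1 · 54 = -54
  d = 53: μ(53) · σ(106/53) = -1 · 3 = -3
  d = 106: μ(106) · σ(106/106) = 1 · 1 = 1
Summing: (μ * σ)(106) = 162 + -54 + -3 + 1 = 106.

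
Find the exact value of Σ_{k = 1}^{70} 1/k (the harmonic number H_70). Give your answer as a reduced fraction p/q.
H_70 = 42535343474848157886823113473/8801320137209899102584580800

Direct summation: H_70 = 1 + 1/2 + ... + 1/70. The least common denominator is lcm(1, ..., 70) = 79211881234889091923261227200; over this denominator the numerator is 79211881234889091923261227200 + 39605940617444545961630613600 + 26403960411629697307753742400 + 19802970308722272980815306800 + 15842376246977818384652245440 + 13201980205814848653876871200 + 11315983033555584560465889600 + 9901485154361136490407653400 + 8801320137209899102584580800 + 7921188123488909192326122720 + 7201080112262644720296475200 + 6600990102907424326938435600 + 6093221633453007071020094400 + 5657991516777792280232944800 + 5280792082325939461550748480 + 4950742577180568245203826700 + 4659522425581711289603601600 + 4400660068604949551292290400 + 4169046380783636417013748800 + 3960594061744454596163061360 + 3771994344518528186821963200 + 3600540056131322360148237600 + 3443994836299525735793966400 + 3300495051453712163469217800 + 3168475249395563676930449088 + 3046610816726503535510047200 + 2933773379069966367528193600 + 2828995758388896140116472400 + 2731444180513416962871076800 + 2640396041162969730775374240 + 2555221975319002965266491200 + 2475371288590284122601913350 + 2400360037420881573432158400 + 2329761212790855644801800800 + 2263196606711116912093177920 + 2200330034302474775646145200 + 2140861654997002484412465600 + 2084523190391818208506874400 + 2031073877817669023673364800 + 1980297030872227298081530680 + 1931997103289977851786859200 + 1885997172259264093410981600 + 1842136772904397486587470400 + 1800270028065661180074118800 + 1760264027441979820516916160 + 1721997418149762867896983200 + 1685359175210406211133217600 + 1650247525726856081734608900 + 1616569004793654937209412800 + 1584237624697781838465224544 + 1553174141860570429867867200 + 1523305408363251767755023600 + 1494563796884699847608702400 + 1466886689534983183764096800 + 1440216022452528944059295040 + 1414497879194448070058236200 + 1389682126927878805671249600 + 1365722090256708481435538400 + 1342574258218459185140020800 + 1320198020581484865387687120 + 1298555430080149047922315200 + 1277610987659501482633245600 + 1257331448172842728940654400 + 1237685644295142061300956675 + 1218644326690601414204018880 + 1200180018710440786716079200 + 1182266884102822267511361600 + 1164880606395427822400900400 + 1147998278766508578597988800 + 1131598303355558456046588960 = 382818091273633420981408021257, so H_70 = 382818091273633420981408021257/79211881234889091923261227200; reducing by gcd(382818091273633420981408021257, 79211881234889091923261227200) = 9 gives 42535343474848157886823113473/8801320137209899102584580800 ≈ 4.83284. (The PNT-adjacent estimate ln(70) + γ ≈ 4.82571 matches within O(1/n).)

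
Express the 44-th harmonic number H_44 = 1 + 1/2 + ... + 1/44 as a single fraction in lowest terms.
H_44 = 5884182435213075787/1345655451257488800

Direct summation: H_44 = 1 + 1/2 + ... + 1/44. The least common denominator is lcm(1, ..., 44) = 9419588158802421600; over this denominator the numerator is 9419588158802421600 + 4709794079401210800 + 3139862719600807200 + 2354897039700605400 + 1883917631760484320 + 1569931359800403600 + 1345655451257488800 + 1177448519850302700 + 1046620906533602400 + 941958815880242160 + 856326196254765600 + 784965679900201800 + 724583704523263200 + 672827725628744400 + 627972543920161440 + 588724259925151350 + 554093421106024800 + 523310453266801200 + 495767797831706400 + 470979407940121080 + 448551817085829600 + 428163098127382800 + 409547311252279200 + 392482839950100900 + 376783526352096864 + 362291852261631600 + 348873635511200800 + 336413862814372200 + 324813384786290400 + 313986271960080720 + 303857682542013600 + 294362129962575675 + 285442065418255200 + 277046710553012400 + 269131090251497760 + 261655226633400600 + 254583463751416800 + 247883898915853200 + 241527901507754400 + 235489703970060540 + 229746052653717600 + 224275908542914800 + 219060189739591200 + 214081549063691400 = 41189277046491530509, so H_44 = 41189277046491530509/9419588158802421600; reducing by gcd(41189277046491530509, 9419588158802421600) = 7 gives 5884182435213075787/1345655451257488800 ≈ 4.37273. (The PNT-adjacent estimate ln(44) + γ ≈ 4.36141 matches within O(1/n).)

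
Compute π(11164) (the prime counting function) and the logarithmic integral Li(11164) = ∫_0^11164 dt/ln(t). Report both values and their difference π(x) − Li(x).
π(11164) = 1352;  Li(11164) ≈ 1371.75;  π(x) − Li(x) ≈ -19.75.

Direct count of primes ≤ 11164 gives π(11164) = 1352. Numerical evaluation of the logarithmic integral gives Li(11164) ≈ 1371.75. The difference π(x) − Li(x) ≈ -19.75 is typically negative for small/moderate x (Li(x) overestimates), though Littlewood's theorem shows this sign changes infinitely often.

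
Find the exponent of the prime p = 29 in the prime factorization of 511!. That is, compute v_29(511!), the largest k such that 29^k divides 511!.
v_29(511!) = 17

Legendre's formula: v_p(n!) = Σ_{k ≥ 1} ⌊n / p^k⌋. For p = 29, n = 511, the terms are:
  ⌊511/29^1⌋ = ⌊511/29⌋ = 17
(the next term ⌊511/29^2⌋ = 0, terminating the sum). Summing: v_29(511!) = 17 = 17.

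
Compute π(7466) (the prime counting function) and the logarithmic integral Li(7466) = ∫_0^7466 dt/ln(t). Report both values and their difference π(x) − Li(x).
π(7466) = 945;  Li(7466) ≈ 966.77;  π(x) − Li(x) ≈ -21.77.

Direct count of primes ≤ 7466 gives π(7466) = 945. Numerical evaluation of the logarithmic integral gives Li(7466) ≈ 966.77. The difference π(x) − Li(x) ≈ -21.77 is typically negative for small/moderate x (Li(x) overestimates), though Littlewood's theorem shows this sign changes infinitely often.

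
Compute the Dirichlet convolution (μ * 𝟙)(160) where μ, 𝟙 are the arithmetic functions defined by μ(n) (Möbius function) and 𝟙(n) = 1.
(μ * 𝟙)(160) = 0

Divisors of 160: [1, 2, 4, 5, 8, 10, 16, 20, 32, 40, 80, 160]. For each d | 160:
  d = 1: μ(1) · 𝟙(160/1) = 1 · 1 = 1
  d = 2: μ(2) · 𝟙(160/2) = -1 · 1 = -1
  d = 4: μ(4) · 𝟙(160/4) = 0 · 1 = 0
  d = 5: μ(5) · 𝟙(160/5) = -1 · 1 = -1
  d = 8: μ(8) · 𝟙(160/8) = 0 · 1 = 0
  d = 10: μ(10) · 𝟙(160/10) = 1 · 1 = 1
  d = 16: μ(16) · 𝟙(160/16) = 0 · 1 = 0
  d = 20: μ(20) · 𝟙(160/20) = 0 · 1 = 0
  d = 32: μ(32) · 𝟙(160/32) = 0 · 1 = 0
  d = 40: μ(40) · 𝟙(160/40) = 0 · 1 = 0
  d = 80: μ(80) · 𝟙(160/80) = 0 · 1 = 0
  d = 160: μ(160) · 𝟙(160/160) = 0 · 1 = 0
Summing: (μ * 𝟙)(160) = 1 + -1 + 0 + -1 + 0 + 1 + 0 + 0 + 0 + 0 + 0 + 0 = 0.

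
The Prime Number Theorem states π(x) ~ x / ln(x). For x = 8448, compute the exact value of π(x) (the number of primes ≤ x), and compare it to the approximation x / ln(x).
π(8448) = 1057;  x/ln(x) ≈ 934.34;  relative error ≈ 11.60%.

Directly count primes up to 8448: π(8448) = 1057. The PNT approximation gives 8448/ln(8448) ≈ 8448/9.04169 ≈ 934.34. Relative error (π(x) − x/ln(x)) / π(x) ≈ 11.60%; the approximation is known to undercount slightly (Li(x) is a better estimate).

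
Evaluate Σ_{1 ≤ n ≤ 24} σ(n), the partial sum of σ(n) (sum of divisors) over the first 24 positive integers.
Σ_{n ≤ 24} σ(n) = 491

Compute σ(n) for each 1 ≤ n ≤ 24: σ(1) = 1, σ(2) = 3, σ(3) = 4, σ(4) = 7, σ(5) = 6, σ(6) = 12, σ(7) = 8, σ(8) = 15, σ(9) = 13, σ(10) = 18, σ(11) = 12, σ(12) = 28, σ(13) = 14, σ(14) = 24, σ(15) = 24, σ(16) = 31, σ(17) = 18, σ(18) = 39, σ(19) = 20, σ(20) = 42, σ(21) = 32, σ(22) = 36, σ(23) = 24, σ(24) = 60. Summing all 24 values: 491. (Average order: Σ_{n ≤ x} σ(n) ~ (π²/12) x². For x = 24, (π²/12)·24² ≈ 473.74.)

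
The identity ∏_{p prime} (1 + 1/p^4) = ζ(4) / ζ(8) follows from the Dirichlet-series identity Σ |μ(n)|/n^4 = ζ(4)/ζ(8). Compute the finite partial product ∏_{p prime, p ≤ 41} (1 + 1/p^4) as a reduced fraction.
∏ = 48720475991638584141351346569294960399869967650480384/45198307255822366572981630424624077541402100668355625

The primes p ≤ 41 are [2, 3, 5, 7, 11, 13, 17, 19, 23, 29, 31, 37, 41]. For each, (1 + 1/p^4) = (p^4 + 1)/p^4. Multiplying these fractions over p ∈ [2, 3, 5, 7, 11, 13, 17, 19, 23, 29, 31, 37, 41] gives 48720475991638584141351346569294960399869967650480384/45198307255822366572981630424624077541402100668355625. (In the limit P → ∞ this tends to ζ(4)/ζ(8).)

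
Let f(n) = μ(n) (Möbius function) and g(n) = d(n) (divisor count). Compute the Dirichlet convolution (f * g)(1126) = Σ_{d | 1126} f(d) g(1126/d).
(μ * d)(1126) = 1

Divisors of 1126: [1, 2, 563, 1126]. For each d | 1126:
  d = 1: μ(1) · d(1126/1) = 1 · 4 = 4
  d = 2: μ(2) · d(1126/2) = -1 · 2 = -2
  d = 563: μ(563) · d(1126/563) = -1 · 2 = -2
  d = 1126: μ(1126) · d(1126/1126) = 1 · 1 = 1
Summing: (μ * d)(1126) = 4 + -2 + -2 + 1 = 1.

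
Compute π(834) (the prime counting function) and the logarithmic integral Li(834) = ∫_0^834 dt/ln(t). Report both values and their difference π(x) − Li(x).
π(834) = 145;  Li(834) ≈ 153.27;  π(x) − Li(x) ≈ -8.27.

Direct count of primes ≤ 834 gives π(834) = 145. Numerical evaluation of the logarithmic integral gives Li(834) ≈ 153.27. The difference π(x) − Li(x) ≈ -8.27 is typically negative for small/moderate x (Li(x) overestimates), though Littlewood's theorem shows this sign changes infinitely often.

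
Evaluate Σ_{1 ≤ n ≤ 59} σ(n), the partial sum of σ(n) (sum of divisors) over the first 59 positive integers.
Σ_{n ≤ 59} σ(n) = 2846

Compute σ(n) for each 1 ≤ n ≤ 59: σ(1) = 1, σ(2) = 3, σ(3) = 4, σ(4) = 7, σ(5) = 6, σ(6) = 12, σ(7) = 8, σ(8) = 15, σ(9) = 13, σ(10) = 18, σ(11) = 12, σ(12) = 28, σ(13) = 14, σ(14) = 24, σ(15) = 24, σ(16) = 31, σ(17) = 18, σ(18) = 39, σ(19) = 20, σ(20) = 42, σ(21) = 32, σ(22) = 36, σ(23) = 24, σ(24) = 60, σ(25) = 31, σ(26) = 42, σ(27) = 40, σ(28) = 56, σ(29) = 30, σ(30) = 72, σ(31) = 32, σ(32) = 63, σ(33) = 48, σ(34) = 54, σ(35) = 48, σ(36) = 91, σ(37) = 38, σ(38) = 60, σ(39) = 56, σ(40) = 90, σ(41) = 42, σ(42) = 96, σ(43) = 44, σ(44) = 84, σ(45) = 78, σ(46) = 72, σ(47) = 48, σ(48) = 124, σ(49) = 57, σ(50) = 93, σ(51) = 72, σ(52) = 98, σ(53) = 54, σ(54) = 120, σ(55) = 72, σ(56) = 120, σ(57) = 80, σ(58) = 90, σ(59) = 60. Summing all 59 values: 2846. (Average order: Σ_{n ≤ x} σ(n) ~ (π²/12) x². For x = 59, (π²/12)·59² ≈ 2863.01.)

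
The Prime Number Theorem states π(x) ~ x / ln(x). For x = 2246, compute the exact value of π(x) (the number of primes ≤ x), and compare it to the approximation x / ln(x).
π(2246) = 334;  x/ln(x) ≈ 291.05;  relative error ≈ 12.86%.

Directly count primes up to 2246: π(2246) = 334. The PNT approximation gives 2246/ln(2246) ≈ 2246/7.71691 ≈ 291.05. Relative error (π(x) − x/ln(x)) / π(x) ≈ 12.86%; the approximation is known to undercount slightly (Li(x) is a better estimate).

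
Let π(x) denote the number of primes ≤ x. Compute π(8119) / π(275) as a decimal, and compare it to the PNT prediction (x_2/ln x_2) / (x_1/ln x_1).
π(8119)/π(275) = 1021/58 ≈ 17.6034;  PNT prediction ≈ 18.4213.

π(275) = 58 and π(8119) = 1021, so π(8119)/π(275) ≈ 17.6034. The PNT-predicted ratio is (8119/ln(8119)) / (275/ln(275)) ≈ 18.4213. The two agree to within a few percent, as expected.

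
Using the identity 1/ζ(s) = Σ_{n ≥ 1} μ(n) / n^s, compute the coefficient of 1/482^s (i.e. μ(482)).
μ(482) = 1

Factor n = 482 = 2 · 241. μ(n) = 0 if any exponent ≥ 2 (not squarefree); otherwise μ(n) = (−1)^{ω(n)} where ω(n) is the number of distinct prime factors. Applying: μ(482) = 1.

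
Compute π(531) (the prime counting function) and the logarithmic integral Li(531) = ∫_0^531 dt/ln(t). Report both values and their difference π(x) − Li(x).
π(531) = 99;  Li(531) ≈ 106.76;  π(x) − Li(x) ≈ -7.76.

Direct count of primes ≤ 531 gives π(531) = 99. Numerical evaluation of the logarithmic integral gives Li(531) ≈ 106.76. The difference π(x) − Li(x) ≈ -7.76 is typically negative for small/moderate x (Li(x) overestimates), though Littlewood's theorem shows this sign changes infinitely often.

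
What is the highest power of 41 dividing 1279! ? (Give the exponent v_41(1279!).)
v_41(1279!) = 31

Legendre's formula: v_p(n!) = Σ_{k ≥ 1} ⌊n / p^k⌋. For p = 41, n = 1279, the terms are:
  ⌊1279/41^1⌋ = ⌊1279/41⌋ = 31
(the next term ⌊1279/41^2⌋ = 0, terminating the sum). Summing: v_41(1279!) = 31 = 31.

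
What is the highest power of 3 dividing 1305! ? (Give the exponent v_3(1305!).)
v_3(1305!) = 650

Legendre's formula: v_p(n!) = Σ_{k ≥ 1} ⌊n / p^k⌋. For p = 3, n = 1305, the terms are:
  ⌊1305/3^1⌋ = ⌊1305/3⌋ = 435
  ⌊1305/3^2⌋ = ⌊1305/9⌋ = 145
  ⌊1305/3^3⌋ = ⌊1305/27⌋ = 48
  ⌊1305/3^4⌋ = ⌊1305/81⌋ = 16
  ⌊1305/3^5⌋ = ⌊1305/243⌋ = 5
  ⌊1305/3^6⌋ = ⌊1305/729⌋ = 1
(the next term ⌊1305/3^7⌋ = 0, terminating the sum). Summing: v_3(1305!) = 435 + 145 + 48 + 16 + 5 + 1 = 650.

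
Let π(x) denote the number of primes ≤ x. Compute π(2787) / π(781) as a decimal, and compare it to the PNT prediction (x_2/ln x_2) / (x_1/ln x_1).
π(2787)/π(781) = 404/137 ≈ 2.9489;  PNT prediction ≈ 2.9962.

π(781) = 137 and π(2787) = 404, so π(2787)/π(781) ≈ 2.9489. The PNT-predicted ratio is (2787/ln(2787)) / (781/ln(781)) ≈ 2.9962. The two agree to within a few percent, as expected.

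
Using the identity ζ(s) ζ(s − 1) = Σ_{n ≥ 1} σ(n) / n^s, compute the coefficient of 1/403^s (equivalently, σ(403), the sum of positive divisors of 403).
σ(403) = 448

In the product (Σ m^0/m^s)(Σ k / k^s) = Σ (Σ_{d | n} d) / n^s, the coefficient of 1/n^s is σ(n) = Σ_{d | n} d. For n = 403, divisors are [1, 13, 31, 403]; summing: σ(403) = 448.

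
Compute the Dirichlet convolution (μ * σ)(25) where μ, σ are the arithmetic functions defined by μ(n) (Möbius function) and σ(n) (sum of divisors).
(μ * σ)(25) = 25

Divisors of 25: [1, 5, 25]. For each d | 25:
  d = 1: μ(1) · σ(25/1) = 1 · 31 = 31
  d = 5: μ(5) · σ(25/5) = -1 · 6 = -6
  d = 25: μ(25) · σ(25/25) = 0 · 1 = 0
Summing: (μ * σ)(25) = 31 + -6 + 0 = 25.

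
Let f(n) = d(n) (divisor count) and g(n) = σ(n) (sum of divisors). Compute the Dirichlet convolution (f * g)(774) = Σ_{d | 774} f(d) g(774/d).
(d * σ)(774) = 5520

Divisors of 774: [1, 2, 3, 6, 9, 18, 43, 86, 129, 258, 387, 774]. For each d | 774:
  d = 1: d(1) · σ(774/1) = 1 · 1716 = 1716
  d = 2: d(2) · σ(774/2) = 2 · 572 = 1144
  d = 3: d(3) · σ(774/3) = 2 · 528 = 1056
  d = 6: d(6) · σ(774/6) = 4 · 176 = 704
  d = 9: d(9) · σ(774/9) = 3 · 132 = 396
  d = 18: d(18) · σ(774/18) = 6 · 44 = 264
  d = 43: d(43) · σ(774/43) = 2 · 39 = 78
  d = 86: d(86) · σ(774/86) = 4 · 13 = 52
  d = 129: d(129) · σ(774/129) = 4 · 12 = 48
  d = 258: d(258) · σ(774/258) = 8 · 4 = 32
  d = 387: d(387) · σ(774/387) = 6 · 3 = 18
  d = 774: d(774) · σ(774/774) = 12 · 1 = 12
Summing: (d * σ)(774) = 1716 + 1144 + 1056 + 704 + 396 + 264 + 78 + 52 + 48 + 32 + 18 + 12 = 5520.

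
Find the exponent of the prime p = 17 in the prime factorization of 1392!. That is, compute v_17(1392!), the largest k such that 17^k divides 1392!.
v_17(1392!) = 85

Legendre's formula: v_p(n!) = Σ_{k ≥ 1} ⌊n / p^k⌋. For p = 17, n = 1392, the terms are:
  ⌊1392/17^1⌋ = ⌊1392/17⌋ = 81
  ⌊1392/17^2⌋ = ⌊1392/289⌋ = 4
(the next term ⌊1392/17^3⌋ = 0, terminating the sum). Summing: v_17(1392!) = 81 + 4 = 85.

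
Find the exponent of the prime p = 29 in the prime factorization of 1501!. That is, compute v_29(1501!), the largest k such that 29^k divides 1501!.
v_29(1501!) = 52

Legendre's formula: v_p(n!) = Σ_{k ≥ 1} ⌊n / p^k⌋. For p = 29, n = 1501, the terms are:
  ⌊1501/29^1⌋ = ⌊1501/29⌋ = 51
  ⌊1501/29^2⌋ = ⌊1501/841⌋ = 1
(the next term ⌊1501/29^3⌋ = 0, terminating the sum). Summing: v_29(1501!) = 51 + 1 = 52.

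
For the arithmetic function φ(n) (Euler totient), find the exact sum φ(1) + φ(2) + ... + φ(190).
Σ_{n ≤ 190} φ(n) = 10976

Compute φ(n) for each 1 ≤ n ≤ 190: φ(1) = 1, φ(2) = 1, φ(3) = 2, φ(4) = 2, φ(5) = 4, φ(6) = 2, φ(7) = 6, φ(8) = 4, φ(9) = 6, φ(10) = 4, φ(11) = 10, φ(12) = 4, φ(13) = 12, φ(14) = 6, φ(15) = 8, φ(16) = 8, φ(17) = 16, φ(18) = 6, φ(19) = 18, φ(20) = 8, φ(21) = 12, φ(22) = 10, φ(23) = 22, φ(24) = 8, φ(25) = 20, φ(26) = 12, φ(27) = 18, φ(28) = 12, φ(29) = 28, φ(30) = 8, φ(31) = 30, φ(32) = 16, φ(33) = 20, φ(34) = 16, φ(35) = 24, φ(36) = 12, φ(37) = 36, φ(38) = 18, φ(39) = 24, φ(40) = 16, φ(41) = 40, φ(42) = 12, φ(43) = 42, φ(44) = 20, φ(45) = 24, φ(46) = 22, φ(47) = 46, φ(48) = 16, φ(49) = 42, φ(50) = 20, φ(51) = 32, φ(52) = 24, φ(53) = 52, φ(54) = 18, φ(55) = 40, φ(56) = 24, φ(57) = 36, φ(58) = 28, φ(59) = 58, φ(60) = 16, φ(61) = 60, φ(62) = 30, φ(63) = 36, φ(64) = 32, φ(65) = 48, φ(66) = 20, φ(67) = 66, φ(68) = 32, φ(69) = 44, φ(70) = 24, φ(71) = 70, φ(72) = 24, φ(73) = 72, φ(74) = 36, φ(75) = 40, φ(76) = 36, φ(77) = 60, φ(78) = 24, φ(79) = 78, φ(80) = 32, φ(81) = 54, φ(82) = 40, φ(83) = 82, φ(84) = 24, φ(85) = 64, φ(86) = 42, φ(87) = 56, φ(88) = 40, φ(89) = 88, φ(90) = 24, φ(91) = 72, φ(92) = 44, φ(93) = 60, φ(94) = 46, φ(95) = 72, φ(96) = 32, φ(97) = 96, φ(98) = 42, φ(99) = 60, φ(100) = 40, φ(101) = 100, φ(102) = 32, φ(103) = 102, φ(104) = 48, φ(105) = 48, φ(106) = 52, φ(107) = 106, φ(108) = 36, φ(109) = 108, φ(110) = 40, φ(111) = 72, φ(112) = 48, φ(113) = 112, φ(114) = 36, φ(115) = 88, φ(116) = 56, φ(117) = 72, φ(118) = 58, φ(119) = 96, φ(120) = 32, φ(121) = 110, φ(122) = 60, φ(123) = 80, φ(124) = 60, φ(125) = 100, φ(126) = 36, φ(127) = 126, φ(128) = 64, φ(129) = 84, φ(130) = 48, φ(131) = 130, φ(132) = 40, φ(133) = 108, φ(134) = 66, φ(135) = 72, φ(136) = 64, φ(137) = 136, φ(138) = 44, φ(139) = 138, φ(140) = 48, φ(141) = 92, φ(142) = 70, φ(143) = 120, φ(144) = 48, φ(145) = 112, φ(146) = 72, φ(147) = 84, φ(148) = 72, φ(149) = 148, φ(150) = 40, φ(151) = 150, φ(152) = 72, φ(153) = 96, φ(154) = 60, φ(155) = 120, φ(156) = 48, φ(157) = 156, φ(158) = 78, φ(159) = 104, φ(160) = 64, φ(161) = 132, φ(162) = 54, φ(163) = 162, φ(164) = 80, φ(165) = 80, φ(166) = 82, φ(167) = 166, φ(168) = 48, φ(169) = 156, φ(170) = 64, φ(171) = 108, φ(172) = 84, φ(173) = 172, φ(174) = 56, φ(175) = 120, φ(176) = 80, φ(177) = 116, φ(178) = 88, φ(179) = 178, φ(180) = 48, φ(181) = 180, φ(182) = 72, φ(183) = 120, φ(184) = 88, φ(185) = 144, φ(186) = 60, φ(187) = 160, φ(188) = 92, φ(189) = 108, φ(190) = 72. Summing all 190 values: 10976. (Average order: Σ_{n ≤ x} φ(n) ~ (3/π²) x². For x = 190, (3/π²)·190² ≈ 10973.08.)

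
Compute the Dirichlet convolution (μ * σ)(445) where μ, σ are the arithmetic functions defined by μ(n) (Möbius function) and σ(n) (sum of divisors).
(μ * σ)(445) = 445

Divisors of 445: [1, 5, 89, 445]. For each d | 445:
  d = 1: μ(1) · σ(445/1) = 1 · 540 = 540
  d = 5: μ(5) · σ(445/5) = -1 · 90 = -90
  d = 89: μ(89) · σ(445/89) = -1 · 6 = -6
  d = 445: μ(445) · σ(445/445) = 1 · 1 = 1
Summing: (μ * σ)(445) = 540 + -90 + -6 + 1 = 445.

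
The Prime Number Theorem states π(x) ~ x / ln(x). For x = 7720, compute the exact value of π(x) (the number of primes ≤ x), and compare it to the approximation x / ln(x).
π(7720) = 979;  x/ln(x) ≈ 862.42;  relative error ≈ 11.91%.

Directly count primes up to 7720: π(7720) = 979. The PNT approximation gives 7720/ln(7720) ≈ 7720/8.95157 ≈ 862.42. Relative error (π(x) − x/ln(x)) / π(x) ≈ 11.91%; the approximation is known to undercount slightly (Li(x) is a better estimate).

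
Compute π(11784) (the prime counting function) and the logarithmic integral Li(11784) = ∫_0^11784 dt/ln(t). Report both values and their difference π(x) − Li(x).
π(11784) = 1412;  Li(11784) ≈ 1438.08;  π(x) − Li(x) ≈ -26.08.

Direct count of primes ≤ 11784 gives π(11784) = 1412. Numerical evaluation of the logarithmic integral gives Li(11784) ≈ 1438.08. The difference π(x) − Li(x) ≈ -26.08 is typically negative for small/moderate x (Li(x) overestimates), though Littlewood's theorem shows this sign changes infinitely often.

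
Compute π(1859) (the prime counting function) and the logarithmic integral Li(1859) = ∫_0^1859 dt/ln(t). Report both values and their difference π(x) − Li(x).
π(1859) = 283;  Li(1859) ≈ 296.17;  π(x) − Li(x) ≈ -13.17.

Direct count of primes ≤ 1859 gives π(1859) = 283. Numerical evaluation of the logarithmic integral gives Li(1859) ≈ 296.17. The difference π(x) − Li(x) ≈ -13.17 is typically negative for small/moderate x (Li(x) overestimates), though Littlewood's theorem shows this sign changes infinitely often.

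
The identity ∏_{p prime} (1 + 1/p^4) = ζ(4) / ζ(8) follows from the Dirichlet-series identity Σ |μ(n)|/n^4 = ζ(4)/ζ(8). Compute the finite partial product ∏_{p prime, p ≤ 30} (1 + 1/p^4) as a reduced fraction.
∏ = 408418518091992985088034449701042208/378893302350878356551852293056730625

The primes p ≤ 30 are [2, 3, 5, 7, 11, 13, 17, 19, 23, 29]. For each, (1 + 1/p^4) = (p^4 + 1)/p^4. Multiplying these fractions over p ∈ [2, 3, 5, 7, 11, 13, 17, 19, 23, 29] gives 408418518091992985088034449701042208/378893302350878356551852293056730625. (In the limit P → ∞ this tends to ζ(4)/ζ(8).)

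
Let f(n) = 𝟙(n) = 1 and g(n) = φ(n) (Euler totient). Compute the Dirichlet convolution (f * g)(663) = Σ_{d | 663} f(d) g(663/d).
(𝟙 * φ)(663) = 663

Divisors of 663: [1, 3, 13, 17, 39, 51, 221, 663]. For each d | 663:
  d = 1: 𝟙(1) · φ(663/1) = 1 · 384 = 384
  d = 3: 𝟙(3) · φ(663/3) = 1 · 192 = 192
  d = 13: 𝟙(13) · φ(663/13) = 1 · 32 = 32
  d = 17: 𝟙(17) · φ(663/17) = 1 · 24 = 24
  d = 39: 𝟙(39) · φ(663/39) = 1 · 16 = 16
  d = 51: 𝟙(51) · φ(663/51) = 1 · 12 = 12
  d = 221: 𝟙(221) · φ(663/221) = 1 · 2 = 2
  d = 663: 𝟙(663) · φ(663/663) = 1 · 1 = 1
Summing: (𝟙 * φ)(663) = 384 + 192 + 32 + 24 + 16 + 12 + 2 + 1 = 663.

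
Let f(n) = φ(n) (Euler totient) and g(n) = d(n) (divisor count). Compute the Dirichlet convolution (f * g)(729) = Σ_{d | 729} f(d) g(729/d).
(φ * d)(729) = 1093

Divisors of 729: [1, 3, 9, 27, 81, 243, 729]. For each d | 729:
  d = 1: φ(1) · d(729/1) = 1 · 7 = 7
  d = 3: φ(3) · d(729/3) = 2 · 6 = 12
  d = 9: φ(9) · d(729/9) = 6 · 5 = 30
  d = 27: φ(27) · d(729/27) = 18 · 4 = 72
  d = 81: φ(81) · d(729/81) = 54 · 3 = 162
  d = 243: φ(243) · d(729/243) = 162 · 2 = 324
  d = 729: φ(729) · d(729/729) = 486 · 1 = 486
Summing: (φ * d)(729) = 7 + 12 + 30 + 72 + 162 + 324 + 486 = 1093.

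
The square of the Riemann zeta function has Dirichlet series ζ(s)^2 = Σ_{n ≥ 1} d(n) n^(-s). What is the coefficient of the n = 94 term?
d(94) = 4

ζ(s)^2 = (Σ 1/m^s)(Σ 1/k^s). The coefficient of 1/n^s in the product is the number of ordered pairs (m, k) with mk = n, which equals d(n). For n = 94, divisors are [1, 2, 47, 94], so d(94) = 4.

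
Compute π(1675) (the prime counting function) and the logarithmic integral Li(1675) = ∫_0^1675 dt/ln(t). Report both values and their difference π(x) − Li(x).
π(1675) = 263;  Li(1675) ≈ 271.56;  π(x) − Li(x) ≈ -8.56.

Direct count of primes ≤ 1675 gives π(1675) = 263. Numerical evaluation of the logarithmic integral gives Li(1675) ≈ 271.56. The difference π(x) − Li(x) ≈ -8.56 is typically negative for small/moderate x (Li(x) overestimates), though Littlewood's theorem shows this sign changes infinitely often.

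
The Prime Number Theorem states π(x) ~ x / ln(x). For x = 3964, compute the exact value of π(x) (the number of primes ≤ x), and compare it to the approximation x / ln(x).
π(3964) = 548;  x/ln(x) ≈ 478.45;  relative error ≈ 12.69%.

Directly count primes up to 3964: π(3964) = 548. The PNT approximation gives 3964/ln(3964) ≈ 3964/8.28501 ≈ 478.45. Relative error (π(x) − x/ln(x)) / π(x) ≈ 12.69%; the approximation is known to undercount slightly (Li(x) is a better estimate).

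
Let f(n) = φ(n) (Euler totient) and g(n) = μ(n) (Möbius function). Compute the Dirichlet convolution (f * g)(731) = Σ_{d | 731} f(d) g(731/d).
(φ * μ)(731) = 615

Divisors of 731: [1, 17, 43, 731]. For each d | 731:
  d = 1: φ(1) · μ(731/1) = 1 · 1 = 1
  d = 17: φ(17) · μ(731/17) = 16 · -1 = -16
  d = 43: φ(43) · μ(731/43) = 42 · -1 = -42
  d = 731: φ(731) · μ(731/731) = 672 · 1 = 672
Summing: (φ * μ)(731) = 1 + -16 + -42 + 672 = 615.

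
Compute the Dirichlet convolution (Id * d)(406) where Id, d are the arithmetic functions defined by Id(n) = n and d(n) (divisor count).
(Id * d)(406) = 1116

Divisors of 406: [1, 2, 7, 14, 29, 58, 203, 406]. For each d | 406:
  d = 1: Id(1) · d(406/1) = 1 · 8 = 8
  d = 2: Id(2) · d(406/2) = 2 · 4 = 8
  d = 7: Id(7) · d(406/7) = 7 · 4 = 28
  d = 14: Id(14) · d(406/14) = 14 · 2 = 28
  d = 29: Id(29) · d(406/29) = 29 · 4 = 116
  d = 58: Id(58) · d(406/58) = 58 · 2 = 116
  d = 203: Id(203) · d(406/203) = 203 · 2 = 406
  d = 406: Id(406) · d(406/406) = 406 · 1 = 406
Summing: (Id * d)(406) = 8 + 8 + 28 + 28 + 116 + 116 + 406 + 406 = 1116.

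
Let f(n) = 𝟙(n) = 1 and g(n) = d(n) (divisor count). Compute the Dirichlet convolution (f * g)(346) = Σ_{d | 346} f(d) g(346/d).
(𝟙 * d)(346) = 9

Divisors of 346: [1, 2, 173, 346]. For each d | 346:
  d = 1: 𝟙(1) · d(346/1) = 1 · 4 = 4
  d = 2: 𝟙(2) · d(346/2) = 1 · 2 = 2
  d = 173: 𝟙(173) · d(346/173) = 1 · 2 = 2
  d = 346: 𝟙(346) · d(346/346) = 1 · 1 = 1
Summing: (𝟙 * d)(346) = 4 + 2 + 2 + 1 = 9.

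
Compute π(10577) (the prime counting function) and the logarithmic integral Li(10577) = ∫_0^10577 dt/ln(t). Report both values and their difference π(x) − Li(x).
π(10577) = 1290;  Li(10577) ≈ 1308.59;  π(x) − Li(x) ≈ -18.59.

Direct count of primes ≤ 10577 gives π(10577) = 1290. Numerical evaluation of the logarithmic integral gives Li(10577) ≈ 1308.59. The difference π(x) − Li(x) ≈ -18.59 is typically negative for small/moderate x (Li(x) overestimates), though Littlewood's theorem shows this sign changes infinitely often.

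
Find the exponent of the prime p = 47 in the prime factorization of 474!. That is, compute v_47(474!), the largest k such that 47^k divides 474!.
v_47(474!) = 10

Legendre's formula: v_p(n!) = Σ_{k ≥ 1} ⌊n / p^k⌋. For p = 47, n = 474, the terms are:
  ⌊474/47^1⌋ = ⌊474/47⌋ = 10
(the next term ⌊474/47^2⌋ = 0, terminating the sum). Summing: v_47(474!) = 10 = 10.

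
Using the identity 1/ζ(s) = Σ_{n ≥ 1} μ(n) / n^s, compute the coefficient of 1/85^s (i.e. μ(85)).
μ(85) = 1

Factor n = 85 = 5 · 17. μ(n) = 0 if any exponent ≥ 2 (not squarefree); otherwise μ(n) = (−1)^{ω(n)} where ω(n) is the number of distinct prime factors. Applying: μ(85) = 1.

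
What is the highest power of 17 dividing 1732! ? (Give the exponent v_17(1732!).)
v_17(1732!) = 106

Legendre's formula: v_p(n!) = Σ_{k ≥ 1} ⌊n / p^k⌋. For p = 17, n = 1732, the terms are:
  ⌊1732/17^1⌋ = ⌊1732/17⌋ = 101
  ⌊1732/17^2⌋ = ⌊1732/289⌋ = 5
(the next term ⌊1732/17^3⌋ = 0, terminating the sum). Summing: v_17(1732!) = 101 + 5 = 106.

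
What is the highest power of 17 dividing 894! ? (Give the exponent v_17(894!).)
v_17(894!) = 55

Legendre's formula: v_p(n!) = Σ_{k ≥ 1} ⌊n / p^k⌋. For p = 17, n = 894, the terms are:
  ⌊894/17^1⌋ = ⌊894/17⌋ = 52
  ⌊894/17^2⌋ = ⌊894/289⌋ = 3
(the next term ⌊894/17^3⌋ = 0, terminating the sum). Summing: v_17(894!) = 52 + 3 = 55.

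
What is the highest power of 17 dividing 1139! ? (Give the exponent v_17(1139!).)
v_17(1139!) = 70

Legendre's formula: v_p(n!) = Σ_{k ≥ 1} ⌊n / p^k⌋. For p = 17, n = 1139, the terms are:
  ⌊1139/17^1⌋ = ⌊1139/17⌋ = 67
  ⌊1139/17^2⌋ = ⌊1139/289⌋ = 3
(the next term ⌊1139/17^3⌋ = 0, terminating the sum). Summing: v_17(1139!) = 67 + 3 = 70.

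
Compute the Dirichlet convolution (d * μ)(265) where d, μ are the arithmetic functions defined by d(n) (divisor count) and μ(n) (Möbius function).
(d * μ)(265) = 1

Divisors of 265: [1, 5, 53, 265]. For each d | 265:
  d = 1: d(1) · μ(265/1) = 1 · 1 = 1
  d = 5: d(5) · μ(265/5) = 2 · -1 = -2
  d = 53: d(53) · μ(265/53) = 2 · -1 = -2
  d = 265: d(265) · μ(265/265) = 4 · 1 = 4
Summing: (d * μ)(265) = 1 + -2 + -2 + 4 = 1.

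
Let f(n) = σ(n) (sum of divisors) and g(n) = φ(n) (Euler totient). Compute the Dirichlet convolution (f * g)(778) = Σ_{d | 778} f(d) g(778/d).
(σ * φ)(778) = 3112

Divisors of 778: [1, 2, 389, 778]. For each d | 778:
  d = 1: σ(1) · φ(778/1) = 1 · 388 = 388
  d = 2: σ(2) · φ(778/2) = 3 · 388 = 1164
  d = 389: σ(389) · φ(778/389) = 390 · 1 = 390
  d = 778: σ(778) · φ(778/778) = 1170 · 1 = 1170
Summing: (σ * φ)(778) = 388 + 1164 + 390 + 1170 = 3112.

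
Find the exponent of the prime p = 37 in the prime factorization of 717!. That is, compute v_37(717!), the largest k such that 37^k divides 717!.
v_37(717!) = 19

Legendre's formula: v_p(n!) = Σ_{k ≥ 1} ⌊n / p^k⌋. For p = 37, n = 717, the terms are:
  ⌊717/37^1⌋ = ⌊717/37⌋ = 19
(the next term ⌊717/37^2⌋ = 0, terminating the sum). Summing: v_37(717!) = 19 = 19.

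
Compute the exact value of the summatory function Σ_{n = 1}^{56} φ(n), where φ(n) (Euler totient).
Σ_{n ≤ 56} φ(n) = 964

Compute φ(n) for each 1 ≤ n ≤ 56: φ(1) = 1, φ(2) = 1, φ(3) = 2, φ(4) = 2, φ(5) = 4, φ(6) = 2, φ(7) = 6, φ(8) = 4, φ(9) = 6, φ(10) = 4, φ(11) = 10, φ(12) = 4, φ(13) = 12, φ(14) = 6, φ(15) = 8, φ(16) = 8, φ(17) = 16, φ(18) = 6, φ(19) = 18, φ(20) = 8, φ(21) = 12, φ(22) = 10, φ(23) = 22, φ(24) = 8, φ(25) = 20, φ(26) = 12, φ(27) = 18, φ(28) = 12, φ(29) = 28, φ(30) = 8, φ(31) = 30, φ(32) = 16, φ(33) = 20, φ(34) = 16, φ(35) = 24, φ(36) = 12, φ(37) = 36, φ(38) = 18, φ(39) = 24, φ(40) = 16, φ(41) = 40, φ(42) = 12, φ(43) = 42, φ(44) = 20, φ(45) = 24, φ(46) = 22, φ(47) = 46, φ(48) = 16, φ(49) = 42, φ(50) = 20, φ(51) = 32, φ(52) = 24, φ(53) = 52, φ(54) = 18, φ(55) = 40, φ(56) = 24. Summing all 56 values: 964. (Average order: Σ_{n ≤ x} φ(n) ~ (3/π²) x². For x = 56, (3/π²)·56² ≈ 953.23.)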